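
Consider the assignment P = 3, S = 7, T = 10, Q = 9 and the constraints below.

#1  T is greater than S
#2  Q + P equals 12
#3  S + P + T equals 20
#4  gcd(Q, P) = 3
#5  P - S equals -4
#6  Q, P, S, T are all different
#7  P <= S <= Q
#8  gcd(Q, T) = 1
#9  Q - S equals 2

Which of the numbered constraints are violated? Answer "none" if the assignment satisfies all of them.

No violations.

#1 T = 10, S = 7; 10 > 7 — satisfied.
#2 Q + P = 9 + 3 = 12 — satisfied.
#3 S + P + T = 7 + 3 + 10 = 20 — satisfied.
#4 gcd(9, 3) = 3 — satisfied.
#5 P - S = 3 - 7 = -4 — satisfied.
#6 values 9, 3, 7, 10 are pairwise distinct — satisfied.
#7 values 3 <= 7 <= 9 — satisfied.
#8 gcd(9, 10) = 1 — satisfied.
#9 Q - S = 9 - 7 = 2 — satisfied.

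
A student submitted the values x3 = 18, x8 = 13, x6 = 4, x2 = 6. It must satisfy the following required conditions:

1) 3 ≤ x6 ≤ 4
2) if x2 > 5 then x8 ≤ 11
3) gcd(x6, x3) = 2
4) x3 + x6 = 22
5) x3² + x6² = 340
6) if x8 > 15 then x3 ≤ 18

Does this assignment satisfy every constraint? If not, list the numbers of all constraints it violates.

Constraint 2 is violated.

1) x6 = 4 lies in [3, 4]  holds
2) x2 = 6 > 5, so we need x8 ≤ 11; but x8 = 13 > 11  fails
3) gcd(4, 18) = 2  holds
4) x3 + x6 = 18 + 4 = 22  holds
5) x3² + x6² = 18² + 4² = 324 + 16 = 340  holds
6) x8 = 13, not > 15; antecedent false, conditional vacuously true  holds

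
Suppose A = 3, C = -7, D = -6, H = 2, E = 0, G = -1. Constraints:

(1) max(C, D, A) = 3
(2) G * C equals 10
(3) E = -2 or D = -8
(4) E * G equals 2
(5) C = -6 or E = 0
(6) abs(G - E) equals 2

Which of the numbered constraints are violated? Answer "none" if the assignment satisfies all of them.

Constraints 2, 3, 4, 6 do not hold.

(1) max(-7, -6, 3) = 3 — holds.
(2) G * C = -1 * (-7) = 7, not 10 — does not hold.
(3) E = 0 ≠ -2 and D = -6 ≠ -8; both disjuncts false — does not hold.
(4) E * G = 0 * (-1) = 0, not 2 — does not hold.
(5) C = -7 ≠ -6, but E = 0 = 0 (second disjunct) — holds.
(6) abs(-1 - 0) = 1, not 2 — does not hold.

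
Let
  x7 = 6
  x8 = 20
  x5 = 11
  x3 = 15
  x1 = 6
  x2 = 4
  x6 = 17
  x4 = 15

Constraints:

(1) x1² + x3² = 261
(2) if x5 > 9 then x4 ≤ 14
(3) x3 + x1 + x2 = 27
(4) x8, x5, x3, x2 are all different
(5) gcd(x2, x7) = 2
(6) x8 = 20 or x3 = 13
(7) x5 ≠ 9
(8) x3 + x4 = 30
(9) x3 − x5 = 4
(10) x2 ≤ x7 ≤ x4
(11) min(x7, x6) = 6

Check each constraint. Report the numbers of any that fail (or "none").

Constraints 2, 3 do not hold.

(1) x1² + x3² = 6² + 15² = 36 + 225 = 261 — holds.
(2) x5 = 11 > 9, so we need x4 ≤ 14; but x4 = 15 > 14 — fails.
(3) x3 + x1 + x2 = 15 + 6 + 4 = 25, not 27 — fails.
(4) values 20, 11, 15, 4 are pairwise distinct — holds.
(5) gcd(4, 6) = 2 — holds.
(6) x8 = 20 = 20 (first disjunct) — holds.
(7) x5 = 11, and 11 ≠ 9 — holds.
(8) x3 + x4 = 15 + 15 = 30 — holds.
(9) x3 − x5 = 15 − 11 = 4 — holds.
(10) values 4 ≤ 6 ≤ 15 — holds.
(11) min(6, 17) = 6 — holds.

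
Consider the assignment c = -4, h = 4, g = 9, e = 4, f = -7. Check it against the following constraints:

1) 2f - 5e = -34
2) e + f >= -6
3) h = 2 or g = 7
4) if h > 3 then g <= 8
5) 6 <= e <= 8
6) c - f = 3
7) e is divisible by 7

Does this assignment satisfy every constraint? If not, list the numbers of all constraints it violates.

1) 2f - 5e = 2(-7) - 5(4) = -34 — satisfied.
2) e + f = 4 + (-7) = -3; -3 ≥ -6 — satisfied.
3) h = 4 ≠ 2 and g = 9 ≠ 7; both disjuncts false — violated.
4) h = 4 > 3, so we need g ≤ 8; but g = 9 > 8 — violated.
5) e = 4 is outside [6, 8] — violated.
6) c - f = -4 - (-7) = 3 — satisfied.
7) 4 = 7*0 + 4, so 7 does not divide 4 — violated.

No — constraints 3, 4, 5, 7 are not satisfied.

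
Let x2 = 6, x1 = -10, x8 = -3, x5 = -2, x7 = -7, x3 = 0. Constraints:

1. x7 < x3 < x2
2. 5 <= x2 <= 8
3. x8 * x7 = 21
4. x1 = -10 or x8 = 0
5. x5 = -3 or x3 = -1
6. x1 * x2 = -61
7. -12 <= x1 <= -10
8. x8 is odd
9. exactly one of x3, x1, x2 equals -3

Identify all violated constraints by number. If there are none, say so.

The assignment fails constraints 5, 6, 9.

1. values -7 < 0 < 6  ✔
2. x2 = 6 lies in [5, 8]  ✔
3. x8 * x7 = -3 * (-7) = 21  ✔
4. x1 = -10 = -10 (first disjunct)  ✔
5. x5 = -2 ≠ -3 and x3 = 0 ≠ -1; both disjuncts false  ✘
6. x1 * x2 = -10 * 6 = -60, not -61  ✘
7. x1 = -10 lies in [-12, -10]  ✔
8. x8 = -3 is odd  ✔
9. x3=0, x1=-10, x2=6; 0 of them equal -3, not exactly one  ✘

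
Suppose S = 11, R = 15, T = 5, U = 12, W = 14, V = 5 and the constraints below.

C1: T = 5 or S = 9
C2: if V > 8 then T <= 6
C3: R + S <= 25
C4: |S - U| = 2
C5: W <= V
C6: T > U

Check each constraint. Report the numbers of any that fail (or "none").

Constraints 3, 4, 5, and 6 are violated.

C1: T = 5 = 5 (first disjunct) — satisfied.
C2: V = 5, not > 8; antecedent false, conditional vacuously true — satisfied.
C3: R + S = 15 + 11 = 26; 26 > 25, bound 25 not met — violated.
C4: |11 - 12| = 1, not 2 — violated.
C5: W = 14, V = 5; 14 > 5 (want ≤) — violated.
C6: T = 5, U = 12; 5 ≤ 12 (want >) — violated.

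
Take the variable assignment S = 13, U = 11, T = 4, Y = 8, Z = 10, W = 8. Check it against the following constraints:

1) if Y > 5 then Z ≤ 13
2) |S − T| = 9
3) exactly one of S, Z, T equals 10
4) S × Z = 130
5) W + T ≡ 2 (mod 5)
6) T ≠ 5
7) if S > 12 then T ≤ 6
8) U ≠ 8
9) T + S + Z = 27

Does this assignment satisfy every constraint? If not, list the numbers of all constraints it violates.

1) Y = 8 > 5, so we need Z ≤ 13; Z = 10 ≤ 13  yes
2) |13 − 4| = 9  yes
3) S=13, Z=10, T=4; 1 of them equals 10  yes
4) S × Z = 13 × 10 = 130  yes
5) W + T = 12; 12 mod 5 = 2  yes
6) T = 4, and 4 ≠ 5  yes
7) S = 13 > 12, so we need T ≤ 6; T = 4 ≤ 6  yes
8) U = 11, and 11 ≠ 8  yes
9) T + S + Z = 4 + 13 + 10 = 27  yes

Yes — all constraints hold.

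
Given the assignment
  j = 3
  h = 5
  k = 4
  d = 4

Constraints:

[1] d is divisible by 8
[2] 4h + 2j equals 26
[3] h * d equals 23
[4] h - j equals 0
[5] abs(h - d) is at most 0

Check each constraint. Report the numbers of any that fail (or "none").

Constraints 1, 3, 4, and 5 do not hold.

[1] 4 = 8*0 + 4, so 8 does not divide 4 — violated.
[2] 4h + 2j = 4(5) + 2(3) = 26 — OK.
[3] h * d = 5 * 4 = 20, not 23 — violated.
[4] h - j = 5 - 3 = 2, not 0 — violated.
[5] abs(5 - 4) = 1; 1 > 0, exceeds bound 0 — violated.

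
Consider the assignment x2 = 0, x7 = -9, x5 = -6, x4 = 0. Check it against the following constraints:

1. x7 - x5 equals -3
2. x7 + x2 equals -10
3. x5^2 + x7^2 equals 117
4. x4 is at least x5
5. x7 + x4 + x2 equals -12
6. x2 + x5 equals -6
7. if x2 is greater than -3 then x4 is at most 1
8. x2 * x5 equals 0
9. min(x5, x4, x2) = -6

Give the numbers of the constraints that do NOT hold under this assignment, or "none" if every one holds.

Violated: 2, 5.

1. x7 - x5 = -9 - (-6) = -3  ✓
2. x7 + x2 = -9 + 0 = -9, not -10  ✗
3. x5^2 + x7^2 = (-6)^2 + (-9)^2 = 36 + 81 = 117  ✓
4. x4 = 0, x5 = -6; 0 ≥ -6  ✓
5. x7 + x4 + x2 = -9 + 0 + 0 = -9, not -12  ✗
6. x2 + x5 = 0 + (-6) = -6  ✓
7. x2 = 0 > -3, so we need x4 ≤ 1; x4 = 0 ≤ 1  ✓
8. x2 * x5 = 0 * (-6) = 0  ✓
9. min(-6, 0, 0) = -6  ✓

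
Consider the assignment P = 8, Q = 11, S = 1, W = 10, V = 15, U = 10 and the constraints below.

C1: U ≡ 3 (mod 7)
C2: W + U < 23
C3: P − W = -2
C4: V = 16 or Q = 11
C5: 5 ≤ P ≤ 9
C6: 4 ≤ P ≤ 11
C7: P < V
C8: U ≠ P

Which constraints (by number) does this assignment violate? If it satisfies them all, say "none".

None — every constraint holds.

C1: 10 mod 7 = 3 — holds.
C2: W + U = 10 + 10 = 20; 20 < 23 — holds.
C3: P − W = 8 − 10 = -2 — holds.
C4: V = 15 ≠ 16, but Q = 11 = 11 (second disjunct) — holds.
C5: P = 8 lies in [5, 9] — holds.
C6: P = 8 lies in [4, 11] — holds.
C7: P = 8, V = 15; 8 < 15 — holds.
C8: U = 10, P = 8; distinct — holds.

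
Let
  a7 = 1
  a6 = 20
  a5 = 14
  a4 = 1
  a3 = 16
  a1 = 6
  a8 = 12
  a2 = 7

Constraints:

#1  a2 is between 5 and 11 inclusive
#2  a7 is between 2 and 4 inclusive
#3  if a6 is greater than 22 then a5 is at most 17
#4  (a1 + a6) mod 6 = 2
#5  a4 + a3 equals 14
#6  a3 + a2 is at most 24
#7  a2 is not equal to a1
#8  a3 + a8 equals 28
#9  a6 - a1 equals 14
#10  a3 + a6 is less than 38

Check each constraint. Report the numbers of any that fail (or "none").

#1 a2 = 7 lies in [5, 11]  yes
#2 a7 = 1 is outside [2, 4]  no
#3 a6 = 20, not > 22; antecedent false, conditional vacuously true  yes
#4 a1 + a6 = 26; 26 mod 6 = 2  yes
#5 a4 + a3 = 1 + 16 = 17, not 14  no
#6 a3 + a2 = 16 + 7 = 23; 23 ≤ 24  yes
#7 a2 = 7, a1 = 6; distinct  yes
#8 a3 + a8 = 16 + 12 = 28  yes
#9 a6 - a1 = 20 - 6 = 14  yes
#10 a3 + a6 = 16 + 20 = 36; 36 < 38  yes

Constraints 2 and 5 do not hold.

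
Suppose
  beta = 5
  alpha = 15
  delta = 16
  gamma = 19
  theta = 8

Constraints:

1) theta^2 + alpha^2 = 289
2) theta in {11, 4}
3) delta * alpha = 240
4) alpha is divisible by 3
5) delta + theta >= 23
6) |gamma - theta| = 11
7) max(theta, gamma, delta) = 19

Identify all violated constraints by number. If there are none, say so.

Constraint 2 does not hold.

1) theta^2 + alpha^2 = 8^2 + 15^2 = 64 + 225 = 289  true
2) theta = 8 is not in {11, 4}  false
3) delta * alpha = 16 * 15 = 240  true
4) 15 / 3 = 5, so 3 divides 15  true
5) delta + theta = 16 + 8 = 24; 24 ≥ 23  true
6) |19 - 8| = 11  true
7) max(8, 19, 16) = 19  true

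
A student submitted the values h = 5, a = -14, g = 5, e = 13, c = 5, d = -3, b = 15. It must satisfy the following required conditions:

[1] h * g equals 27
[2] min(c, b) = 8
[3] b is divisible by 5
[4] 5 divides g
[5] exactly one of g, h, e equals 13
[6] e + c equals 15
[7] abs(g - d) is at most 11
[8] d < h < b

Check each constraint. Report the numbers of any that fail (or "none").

The assignment fails constraints 1, 2, and 6.

[1] h * g = 5 * 5 = 25, not 27  false
[2] min(5, 15) = 5, not 8  false
[3] 15 / 5 = 3, so 5 divides 15  true
[4] 5 / 5 = 1, so 5 divides 5  true
[5] g=5, h=5, e=13; 1 of them equals 13  true
[6] e + c = 13 + 5 = 18, not 15  false
[7] abs(5 - (-3)) = 8; 8 ≤ 11  true
[8] values -3 < 5 < 15  true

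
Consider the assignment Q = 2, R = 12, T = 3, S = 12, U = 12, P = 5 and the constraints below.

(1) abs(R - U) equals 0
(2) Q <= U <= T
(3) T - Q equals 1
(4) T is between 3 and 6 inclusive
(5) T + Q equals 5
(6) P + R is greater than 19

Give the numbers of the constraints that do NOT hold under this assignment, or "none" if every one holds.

The assignment fails constraints 2, 6.

(1) abs(12 - 12) = 0 — satisfied.
(2) values 2, 12, 3; U = 12 is not <= T = 3 — violated.
(3) T - Q = 3 - 2 = 1 — satisfied.
(4) T = 3 lies in [3, 6] — satisfied.
(5) T + Q = 3 + 2 = 5 — satisfied.
(6) P + R = 5 + 12 = 17; 17 ≤ 19, bound 19 not met — violated.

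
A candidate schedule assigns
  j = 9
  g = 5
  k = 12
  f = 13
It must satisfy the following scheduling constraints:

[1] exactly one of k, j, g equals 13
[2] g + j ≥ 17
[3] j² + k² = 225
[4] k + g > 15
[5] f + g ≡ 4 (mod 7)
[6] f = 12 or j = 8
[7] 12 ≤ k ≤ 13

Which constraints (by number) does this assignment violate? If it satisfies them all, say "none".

[1] k=12, j=9, g=5; 0 of them equal 13, not exactly one — does not hold.
[2] g + j = 5 + 9 = 14; 14 < 17, bound 17 not met — does not hold.
[3] j² + k² = 9² + 12² = 81 + 144 = 225 — holds.
[4] k + g = 12 + 5 = 17; 17 > 15 — holds.
[5] f + g = 18; 18 mod 7 = 4 — holds.
[6] f = 13 ≠ 12 and j = 9 ≠ 8; both disjuncts false — does not hold.
[7] k = 12 lies in [12, 13] — holds.

Constraints 1, 2, and 6 are violated.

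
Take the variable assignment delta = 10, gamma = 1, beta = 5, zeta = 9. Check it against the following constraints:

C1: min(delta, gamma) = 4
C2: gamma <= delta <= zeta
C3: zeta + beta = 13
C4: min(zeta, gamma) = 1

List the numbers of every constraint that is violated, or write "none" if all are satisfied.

C1: min(10, 1) = 1, not 4 — does not hold.
C2: values 1, 10, 9; delta = 10 is not <= zeta = 9 — does not hold.
C3: zeta + beta = 9 + 5 = 14, not 13 — does not hold.
C4: min(9, 1) = 1 — holds.

The assignment fails constraints 1, 2, and 3.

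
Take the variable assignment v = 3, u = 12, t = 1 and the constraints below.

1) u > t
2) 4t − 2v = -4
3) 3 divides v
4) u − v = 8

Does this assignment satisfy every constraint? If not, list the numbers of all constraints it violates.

1) u = 12, t = 1; 12 > 1 — holds.
2) 4t − 2v = 4(1) − 2(3) = -2, not -4 — fails.
3) 3 / 3 = 1, so 3 divides 3 — holds.
4) u − v = 12 − 3 = 9, not 8 — fails.

No — constraints 2 and 4 are not satisfied.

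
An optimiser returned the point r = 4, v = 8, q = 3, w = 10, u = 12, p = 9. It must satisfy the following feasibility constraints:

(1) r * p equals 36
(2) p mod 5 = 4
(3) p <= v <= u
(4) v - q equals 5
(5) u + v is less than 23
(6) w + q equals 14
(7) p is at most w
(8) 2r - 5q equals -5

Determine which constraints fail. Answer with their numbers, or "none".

(1) r * p = 4 * 9 = 36  ✓
(2) 9 mod 5 = 4  ✓
(3) values 9, 8, 12; p = 9 is not <= v = 8  ✗
(4) v - q = 8 - 3 = 5  ✓
(5) u + v = 12 + 8 = 20; 20 < 23  ✓
(6) w + q = 10 + 3 = 13, not 14  ✗
(7) p = 9, w = 10; 9 ≤ 10  ✓
(8) 2r - 5q = 2(4) - 5(3) = -7, not -5  ✗

No — constraints 3, 6, and 8 are not satisfied.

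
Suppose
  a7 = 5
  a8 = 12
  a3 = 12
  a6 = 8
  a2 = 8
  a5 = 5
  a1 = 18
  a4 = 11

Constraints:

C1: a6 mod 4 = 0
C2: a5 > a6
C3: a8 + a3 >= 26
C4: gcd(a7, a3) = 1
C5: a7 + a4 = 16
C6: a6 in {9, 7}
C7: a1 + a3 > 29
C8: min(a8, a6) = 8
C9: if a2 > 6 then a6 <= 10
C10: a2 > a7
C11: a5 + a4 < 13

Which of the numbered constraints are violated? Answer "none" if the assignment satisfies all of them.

C1: 8 mod 4 = 0 — holds.
C2: a5 = 5, a6 = 8; 5 ≤ 8 (want >) — fails.
C3: a8 + a3 = 12 + 12 = 24; 24 < 26, bound 26 not met — fails.
C4: gcd(5, 12) = 1 — holds.
C5: a7 + a4 = 5 + 11 = 16 — holds.
C6: a6 = 8 is not in {9, 7} — fails.
C7: a1 + a3 = 18 + 12 = 30; 30 > 29 — holds.
C8: min(12, 8) = 8 — holds.
C9: a2 = 8 > 6, so we need a6 ≤ 10; a6 = 8 ≤ 10 — holds.
C10: a2 = 8, a7 = 5; 8 > 5 — holds.
C11: a5 + a4 = 5 + 11 = 16; 16 ≥ 13, bound 13 not met — fails.

Constraints 2, 3, 6, 11 are violated.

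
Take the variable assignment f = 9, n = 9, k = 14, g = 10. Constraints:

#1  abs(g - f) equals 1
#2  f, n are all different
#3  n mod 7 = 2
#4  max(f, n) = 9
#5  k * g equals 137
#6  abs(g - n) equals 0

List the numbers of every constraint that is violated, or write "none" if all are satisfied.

#1 abs(10 - 9) = 1 — satisfied.
#2 f = n = 9, not all different — violated.
#3 9 mod 7 = 2 — satisfied.
#4 max(9, 9) = 9 — satisfied.
#5 k * g = 14 * 10 = 140, not 137 — violated.
#6 abs(10 - 9) = 1, not 0 — violated.

Violated: 2, 5, and 6.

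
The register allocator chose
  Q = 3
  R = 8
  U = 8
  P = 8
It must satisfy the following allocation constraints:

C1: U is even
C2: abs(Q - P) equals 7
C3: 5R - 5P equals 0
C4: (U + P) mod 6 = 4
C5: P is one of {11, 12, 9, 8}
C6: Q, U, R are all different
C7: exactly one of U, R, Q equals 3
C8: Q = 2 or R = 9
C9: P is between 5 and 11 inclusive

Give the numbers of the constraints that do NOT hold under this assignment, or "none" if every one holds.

C1: U = 8 is even  ✓
C2: abs(3 - 8) = 5, not 7  ✗
C3: 5R - 5P = 5(8) - 5(8) = 0  ✓
C4: U + P = 16; 16 mod 6 = 4  ✓
C5: P = 8 is in {11, 12, 9, 8}  ✓
C6: U = R = 8, not all different  ✗
C7: U=8, R=8, Q=3; 1 of them equals 3  ✓
C8: Q = 3 ≠ 2 and R = 8 ≠ 9; both disjuncts false  ✗
C9: P = 8 lies in [5, 11]  ✓

The assignment fails constraints 2, 6, 8.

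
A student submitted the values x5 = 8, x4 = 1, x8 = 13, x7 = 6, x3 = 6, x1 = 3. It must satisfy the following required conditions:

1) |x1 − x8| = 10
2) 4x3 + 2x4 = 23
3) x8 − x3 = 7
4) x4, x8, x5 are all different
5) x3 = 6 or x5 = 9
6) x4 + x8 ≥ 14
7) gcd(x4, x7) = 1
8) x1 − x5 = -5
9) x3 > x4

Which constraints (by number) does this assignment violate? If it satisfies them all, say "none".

1) |3 − 13| = 10  ✔
2) 4x3 + 2x4 = 4(6) + 2(1) = 26, not 23  ✘
3) x8 − x3 = 13 − 6 = 7  ✔
4) values 1, 13, 8 are pairwise distinct  ✔
5) x3 = 6 = 6 (first disjunct)  ✔
6) x4 + x8 = 1 + 13 = 14; 14 ≥ 14  ✔
7) gcd(1, 6) = 1  ✔
8) x1 − x5 = 3 − 8 = -5  ✔
9) x3 = 6, x4 = 1; 6 > 1  ✔

No — constraint 2 is not satisfied.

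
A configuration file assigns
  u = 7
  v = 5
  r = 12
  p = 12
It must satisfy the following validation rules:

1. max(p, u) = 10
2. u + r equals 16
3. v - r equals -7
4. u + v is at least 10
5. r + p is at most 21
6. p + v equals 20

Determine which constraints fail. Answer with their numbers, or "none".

1. max(12, 7) = 12, not 10 — fails.
2. u + r = 7 + 12 = 19, not 16 — fails.
3. v - r = 5 - 12 = -7 — holds.
4. u + v = 7 + 5 = 12; 12 ≥ 10 — holds.
5. r + p = 12 + 12 = 24; 24 > 21, bound 21 not met — fails.
6. p + v = 12 + 5 = 17, not 20 — fails.

Constraints 1, 2, 5, 6 do not hold.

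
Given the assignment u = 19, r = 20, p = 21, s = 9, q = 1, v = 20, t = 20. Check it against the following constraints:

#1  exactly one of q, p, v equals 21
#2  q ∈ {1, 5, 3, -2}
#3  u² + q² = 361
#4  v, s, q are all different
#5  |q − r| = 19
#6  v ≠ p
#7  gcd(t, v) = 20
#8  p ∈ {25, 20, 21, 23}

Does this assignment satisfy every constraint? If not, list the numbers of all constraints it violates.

The assignment fails constraint 3.

#1 q=1, p=21, v=20; 1 of them equals 21 — satisfied.
#2 q = 1 is in {1, 5, 3, -2} — satisfied.
#3 u² + q² = 19² + 1² = 361 + 1 = 362, not 361 — violated.
#4 values 20, 9, 1 are pairwise distinct — satisfied.
#5 |1 − 20| = 19 — satisfied.
#6 v = 20, p = 21; distinct — satisfied.
#7 gcd(20, 20) = 20 — satisfied.
#8 p = 21 is in {25, 20, 21, 23} — satisfied.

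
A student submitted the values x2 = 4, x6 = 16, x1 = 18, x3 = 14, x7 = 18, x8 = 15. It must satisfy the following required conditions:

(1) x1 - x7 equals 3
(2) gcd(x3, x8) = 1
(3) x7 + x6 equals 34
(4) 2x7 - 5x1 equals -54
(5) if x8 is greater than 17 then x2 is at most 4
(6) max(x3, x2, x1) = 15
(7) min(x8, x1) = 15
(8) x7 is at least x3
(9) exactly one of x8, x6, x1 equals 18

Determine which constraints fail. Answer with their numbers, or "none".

Violated: 1 and 6.

(1) x1 - x7 = 18 - 18 = 0, not 3 — violated.
(2) gcd(14, 15) = 1 — OK.
(3) x7 + x6 = 18 + 16 = 34 — OK.
(4) 2x7 - 5x1 = 2(18) - 5(18) = -54 — OK.
(5) x8 = 15, not > 17; antecedent false, conditional vacuously true — OK.
(6) max(14, 4, 18) = 18, not 15 — violated.
(7) min(15, 18) = 15 — OK.
(8) x7 = 18, x3 = 14; 18 ≥ 14 — OK.
(9) x8=15, x6=16, x1=18; 1 of them equals 18 — OK.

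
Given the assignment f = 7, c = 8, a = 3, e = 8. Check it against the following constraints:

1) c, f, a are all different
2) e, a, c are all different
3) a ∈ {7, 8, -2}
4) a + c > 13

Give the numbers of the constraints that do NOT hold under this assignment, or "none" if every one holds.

1) values 8, 7, 3 are pairwise distinct — holds.
2) e = c = 8, not all different — fails.
3) a = 3 is not in {7, 8, -2} — fails.
4) a + c = 3 + 8 = 11; 11 ≤ 13, bound 13 not met — fails.

The assignment fails constraints 2, 3, 4.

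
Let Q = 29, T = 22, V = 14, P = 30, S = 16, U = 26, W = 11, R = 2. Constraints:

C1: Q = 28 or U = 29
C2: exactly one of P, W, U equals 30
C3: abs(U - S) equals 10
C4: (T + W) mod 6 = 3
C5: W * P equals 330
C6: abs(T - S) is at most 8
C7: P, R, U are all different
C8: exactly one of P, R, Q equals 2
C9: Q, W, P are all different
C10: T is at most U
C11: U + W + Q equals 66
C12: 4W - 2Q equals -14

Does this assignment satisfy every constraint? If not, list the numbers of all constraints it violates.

Constraint 1 is violated.

C1: Q = 29 ≠ 28 and U = 26 ≠ 29; both disjuncts false  fails
C2: P=30, W=11, U=26; 1 of them equals 30  holds
C3: abs(26 - 16) = 10  holds
C4: T + W = 33; 33 mod 6 = 3  holds
C5: W * P = 11 * 30 = 330  holds
C6: abs(22 - 16) = 6; 6 ≤ 8  holds
C7: values 30, 2, 26 are pairwise distinct  holds
C8: P=30, R=2, Q=29; 1 of them equals 2  holds
C9: values 29, 11, 30 are pairwise distinct  holds
C10: T = 22, U = 26; 22 ≤ 26  holds
C11: U + W + Q = 26 + 11 + 29 = 66  holds
C12: 4W - 2Q = 4(11) - 2(29) = -14  holds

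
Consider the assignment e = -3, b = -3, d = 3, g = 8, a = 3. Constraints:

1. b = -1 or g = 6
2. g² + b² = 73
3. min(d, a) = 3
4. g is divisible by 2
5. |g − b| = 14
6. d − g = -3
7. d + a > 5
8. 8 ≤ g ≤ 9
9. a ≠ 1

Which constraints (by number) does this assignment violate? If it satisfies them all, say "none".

1. b = -3 ≠ -1 and g = 8 ≠ 6; both disjuncts false — does not hold.
2. g² + b² = 8² + (-3)² = 64 + 9 = 73 — holds.
3. min(3, 3) = 3 — holds.
4. 8 / 2 = 4, so 2 divides 8 — holds.
5. |8 − (-3)| = 11, not 14 — does not hold.
6. d − g = 3 − 8 = -5, not -3 — does not hold.
7. d + a = 3 + 3 = 6; 6 > 5 — holds.
8. g = 8 lies in [8, 9] — holds.
9. a = 3, and 3 ≠ 1 — holds.

Violated: 1, 5, and 6.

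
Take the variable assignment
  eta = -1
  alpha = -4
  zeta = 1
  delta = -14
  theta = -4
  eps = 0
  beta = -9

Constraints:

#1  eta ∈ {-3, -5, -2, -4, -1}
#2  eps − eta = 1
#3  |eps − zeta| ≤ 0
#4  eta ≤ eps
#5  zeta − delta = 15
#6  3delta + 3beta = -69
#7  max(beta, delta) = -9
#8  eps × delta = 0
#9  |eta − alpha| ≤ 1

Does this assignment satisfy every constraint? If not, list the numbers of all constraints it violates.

Violated: 3, 9.

#1 eta = -1 is in {-3, -5, -2, -4, -1} — holds.
#2 eps − eta = 0 − (-1) = 1 — holds.
#3 |0 − 1| = 1; 1 > 0, exceeds bound 0 — fails.
#4 eta = -1, eps = 0; -1 ≤ 0 — holds.
#5 zeta − delta = 1 − (-14) = 15 — holds.
#6 3delta + 3beta = 3(-14) + 3(-9) = -69 — holds.
#7 max(-9, -14) = -9 — holds.
#8 eps × delta = 0 × (-14) = 0 — holds.
#9 |-1 − (-4)| = 3; 3 > 1, exceeds bound 1 — fails.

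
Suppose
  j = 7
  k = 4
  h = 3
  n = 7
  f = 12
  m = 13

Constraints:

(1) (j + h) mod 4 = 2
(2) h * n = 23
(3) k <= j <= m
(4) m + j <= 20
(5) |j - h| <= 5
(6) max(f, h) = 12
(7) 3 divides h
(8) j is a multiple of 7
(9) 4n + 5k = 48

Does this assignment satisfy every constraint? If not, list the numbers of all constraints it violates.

(1) j + h = 10; 10 mod 4 = 2 — satisfied.
(2) h * n = 3 * 7 = 21, not 23 — violated.
(3) values 4 <= 7 <= 13 — satisfied.
(4) m + j = 13 + 7 = 20; 20 ≤ 20 — satisfied.
(5) |7 - 3| = 4; 4 ≤ 5 — satisfied.
(6) max(12, 3) = 12 — satisfied.
(7) 3 / 3 = 1, so 3 divides 3 — satisfied.
(8) 7 / 7 = 1, so 7 divides 7 — satisfied.
(9) 4n + 5k = 4(7) + 5(4) = 48 — satisfied.

Constraint 2 does not hold.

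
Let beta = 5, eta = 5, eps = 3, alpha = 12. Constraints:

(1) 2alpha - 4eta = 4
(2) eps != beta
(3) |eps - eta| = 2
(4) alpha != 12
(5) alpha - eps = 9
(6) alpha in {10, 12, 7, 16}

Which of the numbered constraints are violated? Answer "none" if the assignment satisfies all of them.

(1) 2alpha - 4eta = 2(12) - 4(5) = 4 — OK.
(2) eps = 3, beta = 5; distinct — OK.
(3) |3 - 5| = 2 — OK.
(4) alpha = 12, but 12 is required to differ — violated.
(5) alpha - eps = 12 - 3 = 9 — OK.
(6) alpha = 12 is in {10, 12, 7, 16} — OK.

Violated: 4.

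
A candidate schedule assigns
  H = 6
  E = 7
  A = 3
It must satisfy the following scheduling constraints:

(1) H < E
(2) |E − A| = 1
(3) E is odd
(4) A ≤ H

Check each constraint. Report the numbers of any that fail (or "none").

(1) H = 6, E = 7; 6 < 7  ✔
(2) |7 − 3| = 4, not 1  ✘
(3) E = 7 is odd  ✔
(4) A = 3, H = 6; 3 ≤ 6  ✔

Violated: 2.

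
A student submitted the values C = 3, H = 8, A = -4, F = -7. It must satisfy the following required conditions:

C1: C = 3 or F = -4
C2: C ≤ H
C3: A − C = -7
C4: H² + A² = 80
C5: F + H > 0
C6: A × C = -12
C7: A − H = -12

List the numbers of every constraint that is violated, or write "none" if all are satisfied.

C1: C = 3 = 3 (first disjunct)  holds
C2: C = 3, H = 8; 3 ≤ 8  holds
C3: A − C = -4 − 3 = -7  holds
C4: H² + A² = 8² + (-4)² = 64 + 16 = 80  holds
C5: F + H = -7 + 8 = 1; 1 > 0  holds
C6: A × C = -4 × 3 = -12  holds
C7: A − H = -4 − 8 = -12  holds

None — every constraint holds.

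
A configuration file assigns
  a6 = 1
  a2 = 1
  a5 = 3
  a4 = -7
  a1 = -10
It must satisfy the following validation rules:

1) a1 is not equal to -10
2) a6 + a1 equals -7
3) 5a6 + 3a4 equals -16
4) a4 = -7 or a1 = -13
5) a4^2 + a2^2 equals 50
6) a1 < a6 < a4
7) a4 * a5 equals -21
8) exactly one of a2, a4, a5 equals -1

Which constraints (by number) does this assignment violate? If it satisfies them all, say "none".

1) a1 = -10, but -10 is required to differ — violated.
2) a6 + a1 = 1 + (-10) = -9, not -7 — violated.
3) 5a6 + 3a4 = 5(1) + 3(-7) = -16 — satisfied.
4) a4 = -7 = -7 (first disjunct) — satisfied.
5) a4^2 + a2^2 = (-7)^2 + 1^2 = 49 + 1 = 50 — satisfied.
6) values -10, 1, -7; a6 = 1 is not < a4 = -7 — violated.
7) a4 * a5 = -7 * 3 = -21 — satisfied.
8) a2=1, a4=-7, a5=3; 0 of them equal -1, not exactly one — violated.

Violated: 1, 2, 6, 8.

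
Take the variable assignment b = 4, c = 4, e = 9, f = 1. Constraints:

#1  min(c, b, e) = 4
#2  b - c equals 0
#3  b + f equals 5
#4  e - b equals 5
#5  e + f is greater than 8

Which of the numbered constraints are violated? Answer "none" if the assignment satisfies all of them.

No violations.

#1 min(4, 4, 9) = 4 — holds.
#2 b - c = 4 - 4 = 0 — holds.
#3 b + f = 4 + 1 = 5 — holds.
#4 e - b = 9 - 4 = 5 — holds.
#5 e + f = 9 + 1 = 10; 10 > 8 — holds.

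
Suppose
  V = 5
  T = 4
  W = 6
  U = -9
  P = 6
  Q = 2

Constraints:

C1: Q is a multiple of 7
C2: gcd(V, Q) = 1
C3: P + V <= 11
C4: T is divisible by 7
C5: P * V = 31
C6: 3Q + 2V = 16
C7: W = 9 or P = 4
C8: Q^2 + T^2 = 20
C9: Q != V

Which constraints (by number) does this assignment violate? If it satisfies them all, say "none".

C1: 2 = 7*0 + 2, so 7 does not divide 2 — violated.
C2: gcd(5, 2) = 1 — satisfied.
C3: P + V = 6 + 5 = 11; 11 ≤ 11 — satisfied.
C4: 4 = 7*0 + 4, so 7 does not divide 4 — violated.
C5: P * V = 6 * 5 = 30, not 31 — violated.
C6: 3Q + 2V = 3(2) + 2(5) = 16 — satisfied.
C7: W = 6 ≠ 9 and P = 6 ≠ 4; both disjuncts false — violated.
C8: Q^2 + T^2 = 2^2 + 4^2 = 4 + 16 = 20 — satisfied.
C9: Q = 2, V = 5; distinct — satisfied.

Violated: 1, 4, 5, and 7.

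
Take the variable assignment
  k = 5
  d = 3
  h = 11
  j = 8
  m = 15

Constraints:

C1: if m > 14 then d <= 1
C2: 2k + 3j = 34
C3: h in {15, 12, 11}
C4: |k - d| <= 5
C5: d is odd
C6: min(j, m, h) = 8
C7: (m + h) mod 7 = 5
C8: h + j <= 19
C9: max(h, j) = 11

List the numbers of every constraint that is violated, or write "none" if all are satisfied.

Constraint 1 is violated.

C1: m = 15 > 14, so we need d ≤ 1; but d = 3 > 1  fails
C2: 2k + 3j = 2(5) + 3(8) = 34  holds
C3: h = 11 is in {15, 12, 11}  holds
C4: |5 - 3| = 2; 2 ≤ 5  holds
C5: d = 3 is odd  holds
C6: min(8, 15, 11) = 8  holds
C7: m + h = 26; 26 mod 7 = 5  holds
C8: h + j = 11 + 8 = 19; 19 ≤ 19  holds
C9: max(11, 8) = 11  holds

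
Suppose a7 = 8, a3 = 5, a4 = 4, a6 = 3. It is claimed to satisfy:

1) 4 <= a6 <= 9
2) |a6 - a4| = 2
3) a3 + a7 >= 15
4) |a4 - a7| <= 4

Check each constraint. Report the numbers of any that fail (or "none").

1) a6 = 3 is outside [4, 9] — violated.
2) |3 - 4| = 1, not 2 — violated.
3) a3 + a7 = 5 + 8 = 13; 13 < 15, bound 15 not met — violated.
4) |4 - 8| = 4; 4 ≤ 4 — OK.

The assignment fails constraints 1, 2, and 3.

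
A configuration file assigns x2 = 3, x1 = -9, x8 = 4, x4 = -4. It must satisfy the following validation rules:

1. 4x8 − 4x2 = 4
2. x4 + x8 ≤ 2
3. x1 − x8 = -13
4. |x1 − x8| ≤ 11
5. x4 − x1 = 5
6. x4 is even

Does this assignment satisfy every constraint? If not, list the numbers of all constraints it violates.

1. 4x8 − 4x2 = 4(4) − 4(3) = 4  true
2. x4 + x8 = -4 + 4 = 0; 0 ≤ 2  true
3. x1 − x8 = -9 − 4 = -13  true
4. |-9 − 4| = 13; 13 > 11, exceeds bound 11  false
5. x4 − x1 = -4 − (-9) = 5  true
6. x4 = -4 is even  true

The assignment fails constraint 4.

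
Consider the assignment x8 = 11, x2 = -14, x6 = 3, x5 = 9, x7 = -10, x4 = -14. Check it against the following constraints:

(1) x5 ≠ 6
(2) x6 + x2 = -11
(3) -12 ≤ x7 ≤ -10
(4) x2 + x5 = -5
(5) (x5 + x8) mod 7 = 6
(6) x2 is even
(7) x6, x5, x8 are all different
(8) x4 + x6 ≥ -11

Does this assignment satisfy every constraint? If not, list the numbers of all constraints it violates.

None — every constraint holds.

(1) x5 = 9, and 9 ≠ 6 — holds.
(2) x6 + x2 = 3 + (-14) = -11 — holds.
(3) x7 = -10 lies in [-12, -10] — holds.
(4) x2 + x5 = -14 + 9 = -5 — holds.
(5) x5 + x8 = 20; 20 mod 7 = 6 — holds.
(6) x2 = -14 is even — holds.
(7) values 3, 9, 11 are pairwise distinct — holds.
(8) x4 + x6 = -14 + 3 = -11; -11 ≥ -11 — holds.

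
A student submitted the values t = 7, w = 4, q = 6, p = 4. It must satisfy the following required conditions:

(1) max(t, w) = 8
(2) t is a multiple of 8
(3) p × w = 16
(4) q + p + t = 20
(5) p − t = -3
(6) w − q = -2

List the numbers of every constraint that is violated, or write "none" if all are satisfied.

Constraints 1, 2, 4 are violated.

(1) max(7, 4) = 7, not 8 — fails.
(2) 7 = 8×0 + 7, so 8 does not divide 7 — fails.
(3) p × w = 4 × 4 = 16 — holds.
(4) q + p + t = 6 + 4 + 7 = 17, not 20 — fails.
(5) p − t = 4 − 7 = -3 — holds.
(6) w − q = 4 − 6 = -2 — holds.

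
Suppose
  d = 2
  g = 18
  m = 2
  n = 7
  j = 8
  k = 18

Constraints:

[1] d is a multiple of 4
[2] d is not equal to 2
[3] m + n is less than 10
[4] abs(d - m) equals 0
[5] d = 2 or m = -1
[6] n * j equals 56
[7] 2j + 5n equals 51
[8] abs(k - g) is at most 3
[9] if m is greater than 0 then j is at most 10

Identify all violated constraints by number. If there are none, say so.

The assignment fails constraints 1 and 2.

[1] 2 = 4*0 + 2, so 4 does not divide 2 — violated.
[2] d = 2, but 2 is required to differ — violated.
[3] m + n = 2 + 7 = 9; 9 < 10 — satisfied.
[4] abs(2 - 2) = 0 — satisfied.
[5] d = 2 = 2 (first disjunct) — satisfied.
[6] n * j = 7 * 8 = 56 — satisfied.
[7] 2j + 5n = 2(8) + 5(7) = 51 — satisfied.
[8] abs(18 - 18) = 0; 0 ≤ 3 — satisfied.
[9] m = 2 > 0, so we need j ≤ 10; j = 8 ≤ 10 — satisfied.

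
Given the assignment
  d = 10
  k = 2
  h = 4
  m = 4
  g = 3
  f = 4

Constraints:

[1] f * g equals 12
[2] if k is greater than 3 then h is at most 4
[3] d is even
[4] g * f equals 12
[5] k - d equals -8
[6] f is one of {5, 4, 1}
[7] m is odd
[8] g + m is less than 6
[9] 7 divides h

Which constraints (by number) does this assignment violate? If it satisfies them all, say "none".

[1] f * g = 4 * 3 = 12 — holds.
[2] k = 2, not > 3; antecedent false, conditional vacuously true — holds.
[3] d = 10 is even — holds.
[4] g * f = 3 * 4 = 12 — holds.
[5] k - d = 2 - 10 = -8 — holds.
[6] f = 4 is in {5, 4, 1} — holds.
[7] m = 4 is even — does not hold.
[8] g + m = 3 + 4 = 7; 7 ≥ 6, bound 6 not met — does not hold.
[9] 4 = 7*0 + 4, so 7 does not divide 4 — does not hold.

No — constraints 7, 8, and 9 are not satisfied.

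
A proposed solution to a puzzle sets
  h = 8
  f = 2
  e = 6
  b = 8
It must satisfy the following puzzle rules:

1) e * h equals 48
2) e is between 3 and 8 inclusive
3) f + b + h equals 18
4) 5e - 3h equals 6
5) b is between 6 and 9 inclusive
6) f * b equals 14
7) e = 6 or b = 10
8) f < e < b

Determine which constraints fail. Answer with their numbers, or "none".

1) e * h = 6 * 8 = 48  true
2) e = 6 lies in [3, 8]  true
3) f + b + h = 2 + 8 + 8 = 18  true
4) 5e - 3h = 5(6) - 3(8) = 6  true
5) b = 8 lies in [6, 9]  true
6) f * b = 2 * 8 = 16, not 14  false
7) e = 6 = 6 (first disjunct)  true
8) values 2 < 6 < 8  true

Constraint 6 does not hold.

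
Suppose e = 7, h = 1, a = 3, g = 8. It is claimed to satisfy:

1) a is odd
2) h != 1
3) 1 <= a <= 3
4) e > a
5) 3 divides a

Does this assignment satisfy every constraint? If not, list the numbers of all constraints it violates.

1) a = 3 is odd — holds.
2) h = 1, but 1 is required to differ — fails.
3) a = 3 lies in [1, 3] — holds.
4) e = 7, a = 3; 7 > 3 — holds.
5) 3 / 3 = 1, so 3 divides 3 — holds.

Constraint 2 is violated.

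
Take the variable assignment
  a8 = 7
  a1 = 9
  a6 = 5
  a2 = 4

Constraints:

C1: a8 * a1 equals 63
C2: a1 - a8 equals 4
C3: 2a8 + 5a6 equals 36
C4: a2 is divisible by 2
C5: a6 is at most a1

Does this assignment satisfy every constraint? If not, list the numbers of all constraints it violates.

C1: a8 * a1 = 7 * 9 = 63  yes
C2: a1 - a8 = 9 - 7 = 2, not 4  no
C3: 2a8 + 5a6 = 2(7) + 5(5) = 39, not 36  no
C4: 4 / 2 = 2, so 2 divides 4  yes
C5: a6 = 5, a1 = 9; 5 ≤ 9  yes

Violated: 2 and 3.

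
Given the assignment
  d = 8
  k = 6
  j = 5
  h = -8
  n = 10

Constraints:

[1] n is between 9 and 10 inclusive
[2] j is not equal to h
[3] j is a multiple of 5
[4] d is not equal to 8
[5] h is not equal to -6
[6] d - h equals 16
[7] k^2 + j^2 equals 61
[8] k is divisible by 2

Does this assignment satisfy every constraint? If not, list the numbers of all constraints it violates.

Constraint 4 is violated.

[1] n = 10 lies in [9, 10] — holds.
[2] j = 5, h = -8; distinct — holds.
[3] 5 / 5 = 1, so 5 divides 5 — holds.
[4] d = 8, but 8 is required to differ — does not hold.
[5] h = -8, and -8 ≠ -6 — holds.
[6] d - h = 8 - (-8) = 16 — holds.
[7] k^2 + j^2 = 6^2 + 5^2 = 36 + 25 = 61 — holds.
[8] 6 / 2 = 3, so 2 divides 6 — holds.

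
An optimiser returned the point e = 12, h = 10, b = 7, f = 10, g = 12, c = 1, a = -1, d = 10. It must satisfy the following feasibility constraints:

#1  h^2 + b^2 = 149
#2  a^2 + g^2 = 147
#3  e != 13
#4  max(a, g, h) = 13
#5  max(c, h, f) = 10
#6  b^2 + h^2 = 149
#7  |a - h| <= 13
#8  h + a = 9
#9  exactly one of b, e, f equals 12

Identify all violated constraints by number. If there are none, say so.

Constraints 2, 4 do not hold.

#1 h^2 + b^2 = 10^2 + 7^2 = 100 + 49 = 149 — holds.
#2 a^2 + g^2 = (-1)^2 + 12^2 = 1 + 144 = 145, not 147 — does not hold.
#3 e = 12, and 12 ≠ 13 — holds.
#4 max(-1, 12, 10) = 12, not 13 — does not hold.
#5 max(1, 10, 10) = 10 — holds.
#6 b^2 + h^2 = 7^2 + 10^2 = 49 + 100 = 149 — holds.
#7 |-1 - 10| = 11; 11 ≤ 13 — holds.
#8 h + a = 10 + (-1) = 9 — holds.
#9 b=7, e=12, f=10; 1 of them equals 12 — holds.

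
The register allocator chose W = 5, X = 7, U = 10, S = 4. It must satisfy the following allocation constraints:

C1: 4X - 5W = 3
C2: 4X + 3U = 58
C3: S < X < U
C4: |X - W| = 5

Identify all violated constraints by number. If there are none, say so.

Constraint 4 is violated.

C1: 4X - 5W = 4(7) - 5(5) = 3  yes
C2: 4X + 3U = 4(7) + 3(10) = 58  yes
C3: values 4 < 7 < 10  yes
C4: |7 - 5| = 2, not 5  no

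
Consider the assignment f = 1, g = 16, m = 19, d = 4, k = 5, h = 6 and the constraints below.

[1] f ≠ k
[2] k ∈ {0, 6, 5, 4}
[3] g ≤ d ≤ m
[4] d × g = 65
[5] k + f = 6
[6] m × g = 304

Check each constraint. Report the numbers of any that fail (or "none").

Violated: 3 and 4.

[1] f = 1, k = 5; distinct — satisfied.
[2] k = 5 is in {0, 6, 5, 4} — satisfied.
[3] values 16, 4, 19; g = 16 is not ≤ d = 4 — violated.
[4] d × g = 4 × 16 = 64, not 65 — violated.
[5] k + f = 5 + 1 = 6 — satisfied.
[6] m × g = 19 × 16 = 304 — satisfied.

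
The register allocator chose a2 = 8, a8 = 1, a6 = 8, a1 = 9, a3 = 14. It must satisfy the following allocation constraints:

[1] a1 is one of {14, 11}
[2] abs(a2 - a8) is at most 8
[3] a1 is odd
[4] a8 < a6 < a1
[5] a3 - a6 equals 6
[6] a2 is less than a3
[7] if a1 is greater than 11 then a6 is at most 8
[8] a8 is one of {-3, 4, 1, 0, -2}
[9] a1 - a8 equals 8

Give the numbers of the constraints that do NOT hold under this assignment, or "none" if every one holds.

[1] a1 = 9 is not in {14, 11}  fails
[2] abs(8 - 1) = 7; 7 ≤ 8  holds
[3] a1 = 9 is odd  holds
[4] values 1 < 8 < 9  holds
[5] a3 - a6 = 14 - 8 = 6  holds
[6] a2 = 8, a3 = 14; 8 < 14  holds
[7] a1 = 9, not > 11; antecedent false, conditional vacuously true  holds
[8] a8 = 1 is in {-3, 4, 1, 0, -2}  holds
[9] a1 - a8 = 9 - 1 = 8  holds

Constraint 1 does not hold.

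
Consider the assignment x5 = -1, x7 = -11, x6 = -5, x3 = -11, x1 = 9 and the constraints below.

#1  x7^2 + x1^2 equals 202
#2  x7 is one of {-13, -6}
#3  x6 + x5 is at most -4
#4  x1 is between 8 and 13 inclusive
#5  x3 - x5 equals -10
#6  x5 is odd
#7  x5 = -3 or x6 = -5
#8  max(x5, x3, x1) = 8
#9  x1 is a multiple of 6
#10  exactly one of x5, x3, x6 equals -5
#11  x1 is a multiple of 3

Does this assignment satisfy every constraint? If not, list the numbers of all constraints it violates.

Constraints 2, 8, and 9 are violated.

#1 x7^2 + x1^2 = (-11)^2 + 9^2 = 121 + 81 = 202 — satisfied.
#2 x7 = -11 is not in {-13, -6} — violated.
#3 x6 + x5 = -5 + (-1) = -6; -6 ≤ -4 — satisfied.
#4 x1 = 9 lies in [8, 13] — satisfied.
#5 x3 - x5 = -11 - (-1) = -10 — satisfied.
#6 x5 = -1 is odd — satisfied.
#7 x5 = -1 ≠ -3, but x6 = -5 = -5 (second disjunct) — satisfied.
#8 max(-1, -11, 9) = 9, not 8 — violated.
#9 9 = 6*1 + 3, so 6 does not divide 9 — violated.
#10 x5=-1, x3=-11, x6=-5; 1 of them equals -5 — satisfied.
#11 9 / 3 = 3, so 3 divides 9 — satisfied.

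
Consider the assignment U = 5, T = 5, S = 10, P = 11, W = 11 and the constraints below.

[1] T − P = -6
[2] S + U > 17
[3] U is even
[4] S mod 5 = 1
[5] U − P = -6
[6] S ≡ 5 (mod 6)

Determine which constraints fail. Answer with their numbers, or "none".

No — constraints 2, 3, 4, and 6 are not satisfied.

[1] T − P = 5 − 11 = -6  ✓
[2] S + U = 10 + 5 = 15; 15 ≤ 17, bound 17 not met  ✗
[3] U = 5 is odd  ✗
[4] 10 mod 5 = 0, not 1  ✗
[5] U − P = 5 − 11 = -6  ✓
[6] 10 mod 6 = 4, not 5  ✗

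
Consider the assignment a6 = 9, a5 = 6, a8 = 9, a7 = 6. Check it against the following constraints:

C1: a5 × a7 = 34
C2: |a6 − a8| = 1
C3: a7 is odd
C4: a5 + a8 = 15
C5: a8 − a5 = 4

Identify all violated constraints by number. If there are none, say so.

C1: a5 × a7 = 6 × 6 = 36, not 34 — fails.
C2: |9 − 9| = 0, not 1 — fails.
C3: a7 = 6 is even — fails.
C4: a5 + a8 = 6 + 9 = 15 — holds.
C5: a8 − a5 = 9 − 6 = 3, not 4 — fails.

Constraints 1, 2, 3, and 5 do not hold.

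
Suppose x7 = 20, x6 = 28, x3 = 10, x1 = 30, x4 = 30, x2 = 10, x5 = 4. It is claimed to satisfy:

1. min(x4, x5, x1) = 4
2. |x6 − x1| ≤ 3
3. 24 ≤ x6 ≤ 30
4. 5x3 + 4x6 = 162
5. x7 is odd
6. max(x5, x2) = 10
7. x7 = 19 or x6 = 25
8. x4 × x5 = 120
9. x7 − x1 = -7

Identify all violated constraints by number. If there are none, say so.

1. min(30, 4, 30) = 4 — satisfied.
2. |28 − 30| = 2; 2 ≤ 3 — satisfied.
3. x6 = 28 lies in [24, 30] — satisfied.
4. 5x3 + 4x6 = 5(10) + 4(28) = 162 — satisfied.
5. x7 = 20 is even — violated.
6. max(4, 10) = 10 — satisfied.
7. x7 = 20 ≠ 19 and x6 = 28 ≠ 25; both disjuncts false — violated.
8. x4 × x5 = 30 × 4 = 120 — satisfied.
9. x7 − x1 = 20 − 30 = -10, not -7 — violated.

No — constraints 5, 7, 9 are not satisfied.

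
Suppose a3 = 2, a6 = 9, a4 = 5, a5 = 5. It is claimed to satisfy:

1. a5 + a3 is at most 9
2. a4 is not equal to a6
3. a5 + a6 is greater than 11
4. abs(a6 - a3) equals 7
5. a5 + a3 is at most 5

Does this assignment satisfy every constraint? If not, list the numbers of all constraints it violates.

Constraint 5 is violated.

1. a5 + a3 = 5 + 2 = 7; 7 ≤ 9 — satisfied.
2. a4 = 5, a6 = 9; distinct — satisfied.
3. a5 + a6 = 5 + 9 = 14; 14 > 11 — satisfied.
4. abs(9 - 2) = 7 — satisfied.
5. a5 + a3 = 5 + 2 = 7; 7 > 5, bound 5 not met — violated.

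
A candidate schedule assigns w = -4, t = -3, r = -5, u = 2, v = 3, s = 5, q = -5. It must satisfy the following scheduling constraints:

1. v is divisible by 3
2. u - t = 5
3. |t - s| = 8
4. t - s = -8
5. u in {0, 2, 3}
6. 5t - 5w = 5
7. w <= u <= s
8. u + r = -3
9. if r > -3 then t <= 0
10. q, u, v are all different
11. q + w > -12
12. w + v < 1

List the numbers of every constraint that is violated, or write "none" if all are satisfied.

No violations.

1. 3 / 3 = 1, so 3 divides 3  ✓
2. u - t = 2 - (-3) = 5  ✓
3. |-3 - 5| = 8  ✓
4. t - s = -3 - 5 = -8  ✓
5. u = 2 is in {0, 2, 3}  ✓
6. 5t - 5w = 5(-3) - 5(-4) = 5  ✓
7. values -4 <= 2 <= 5  ✓
8. u + r = 2 + (-5) = -3  ✓
9. r = -5, not > -3; antecedent false, conditional vacuously true  ✓
10. values -5, 2, 3 are pairwise distinct  ✓
11. q + w = -5 + (-4) = -9; -9 > -12  ✓
12. w + v = -4 + 3 = -1; -1 < 1  ✓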